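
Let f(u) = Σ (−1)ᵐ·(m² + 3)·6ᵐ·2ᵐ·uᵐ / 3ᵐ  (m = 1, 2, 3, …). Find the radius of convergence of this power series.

R = 1/4

Ratio test: |a_{m+1}/a_m| = [((m+1)² + 3)/(m² + 3)] · 6·2/3 → 4 as m → ∞.
Hence the series converges for |u| < 1/(4) = 1/4, so the radius of convergence is 1/4.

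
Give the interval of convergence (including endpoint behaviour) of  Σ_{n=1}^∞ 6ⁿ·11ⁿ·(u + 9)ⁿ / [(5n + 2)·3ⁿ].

Apply the ratio test: |a_{n+1}| / |a_n| = [(5n + 2)/(5(n+1) + 2)] · 6·11/3, which tends to 22 as n → ∞.
Convergence for |u + 9| · 22 < 1, i.e. |u + 9| < 1/22. So R = 1/22.
Endpoint u = -197/22: the terms are asymptotic to a nonzero constant times 1/n, so the series diverges by limit comparison with Σ 1/n.
When u = -199/22, the terms alternate in sign and decrease monotonically to 0 in absolute value (size ~ c/n), so the alternating series test gives convergence.

[-199/22, -197/22)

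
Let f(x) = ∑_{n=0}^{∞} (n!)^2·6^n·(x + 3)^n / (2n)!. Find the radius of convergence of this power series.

R = 2/3

Ratio test: |a_{n+1}/a_n| = (n+1)²/[(2n+1)·(2n+2)] · 6 → 3/2 as n → ∞.
The series converges when 3/2 · |x + 3| < 1, giving R = 2/3.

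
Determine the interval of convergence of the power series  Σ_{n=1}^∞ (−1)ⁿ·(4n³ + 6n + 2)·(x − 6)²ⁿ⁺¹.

(5, 7)

Apply the ratio test: |a_{n+1}| / |a_n| = (4(n+1)³ + 6(n+1) + 2)/(4n³ + 6n + 2), which tends to 1 as n → ∞.
Successive powers of (x − 6) differ by 2, so the series converges when |x − 6|² · 1 < 1, i.e. |x − 6| < √(1) = 1. So R = 1.
Check x = 7: the terms have absolute value of order n³, which does not tend to 0, so the series diverges by the divergence test.
Endpoint x = 5: the n-th term does not approach 0; divergence by the term test.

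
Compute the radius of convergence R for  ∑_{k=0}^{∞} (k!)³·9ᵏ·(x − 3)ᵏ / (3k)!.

R = 3

By the ratio test, |a_{k+1}/a_k| = (k+1)³/[(3k+1)·(3k+2)·(3k+3)] · 9 → 1/3.
Convergence for |x − 3| · 1/3 < 1, i.e. |x − 3| < 3. So R = 3.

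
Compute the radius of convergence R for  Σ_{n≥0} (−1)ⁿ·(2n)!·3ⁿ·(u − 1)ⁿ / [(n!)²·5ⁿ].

The ratio of consecutive coefficients is (2n+1)·(2n+2)/(n+1)² · 3/5 → 12/5.
Hence the series converges for |u − 1| < 1/(12/5) = 5/12, so the radius of convergence is 5/12.

R = 5/12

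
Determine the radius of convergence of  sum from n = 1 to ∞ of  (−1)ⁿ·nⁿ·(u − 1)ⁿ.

R = 0

Root test: |a_n|^(1/n) = n → ∞.
The root grows without bound, so R = 0 (convergence only at u = 1).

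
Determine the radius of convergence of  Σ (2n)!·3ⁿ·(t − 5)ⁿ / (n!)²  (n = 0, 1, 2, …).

R = 1/12

The ratio of consecutive coefficients is (2n+1)·(2n+2)/(n+1)² · 3 → 12.
The series converges when 12 · |t − 5| < 1, giving R = 1/12.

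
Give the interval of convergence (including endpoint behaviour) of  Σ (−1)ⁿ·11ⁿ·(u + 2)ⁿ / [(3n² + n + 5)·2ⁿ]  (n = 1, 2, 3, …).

Ratio test: |a_{n+1}/a_n| = [(3n² + n + 5)/(3(n+1)² + (n+1) + 5)] · 11/2 → 11/2 as n → ∞.
Hence the series converges for |u + 2| < 1/(11/2) = 2/11, so the radius of convergence is 2/11.
Check u = -20/11: the terms are on the order of 1/n², so the series converges absolutely by comparison with the p-series (p = 2 > 1).
At u = -24/11: the terms are on the order of 1/n², so the series converges absolutely by comparison with the p-series (p = 2 > 1).

[-24/11, -20/11]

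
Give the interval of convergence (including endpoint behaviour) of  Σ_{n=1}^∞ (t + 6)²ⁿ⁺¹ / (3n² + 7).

Apply the ratio test: |a_{n+1}| / |a_n| = (3n² + 7)/(3(n+1)² + 7), which tends to 1 as n → ∞.
Since the exponent of (t + 6) increases by 2 each term, convergence requires |t + 6|² < 1, hence R = 1.
Check t = -5: the terms are on the order of 1/n², so the series converges absolutely by comparison with the p-series (p = 2 > 1).
When t = -7, the terms are on the order of 1/n², so the series converges absolutely by comparison with the p-series (p = 2 > 1).

[-7, -5]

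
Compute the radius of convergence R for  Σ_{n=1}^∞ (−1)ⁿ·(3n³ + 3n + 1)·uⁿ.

R = 1

Apply the ratio test: |a_{n+1}| / |a_n| = (3(n+1)³ + 3(n+1) + 1)/(3n³ + 3n + 1), which tends to 1 as n → ∞.
Hence R = 1.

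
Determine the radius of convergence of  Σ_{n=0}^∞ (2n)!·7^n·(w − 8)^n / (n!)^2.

R = 1/28

Ratio test: |a_{n+1}/a_n| = (2n+1)·(2n+2)/(n+1)² · 7 → 28 as n → ∞.
Thus R = 1/(28) = 1/28.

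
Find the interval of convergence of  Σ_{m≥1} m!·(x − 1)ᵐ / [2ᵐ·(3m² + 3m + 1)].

{1}

By the ratio test, |a_{m+1}/a_m| = (m+1) · 1/2 · (3m² + 3m + 1)/(3(m+1)² + 3(m+1) + 1) → ∞.
The ratio grows without bound, so the series diverges whenever (x − 1) ≠ 0; it converges only at x = 1. R = 0.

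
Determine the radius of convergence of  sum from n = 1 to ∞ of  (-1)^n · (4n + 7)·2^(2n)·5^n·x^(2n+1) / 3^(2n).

Apply the ratio test: |a_{n+1}| / |a_n| = [(4(n+1) + 7)/(4n + 7)] · 4·5/9, which tends to 20/9 as n → ∞.
Since the exponent of x increases by 2 each term, convergence requires |x|² < 9/20, hence R = 3√5/10.

R = 3√5/10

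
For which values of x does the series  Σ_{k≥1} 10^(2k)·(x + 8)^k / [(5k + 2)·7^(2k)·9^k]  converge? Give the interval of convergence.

[-1241/100, -359/100)

Ratio test: |a_{k+1}/a_k| = [(5k + 2)/(5(k+1) + 2)] · 100/(49·9) → 100/441 as k → ∞.
Thus R = 1/(100/441) = 441/100.
Check x = -359/100: the terms behave like c/k; limit comparison with the harmonic series gives divergence.
At x = -1241/100: convergence follows from the alternating series test (terms decrease monotonically to 0).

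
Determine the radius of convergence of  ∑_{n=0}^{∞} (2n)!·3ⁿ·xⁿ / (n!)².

By the ratio test, |a_{n+1}/a_n| = (2n+1)·(2n+2)/(n+1)² · 3 → 12.
Convergence for |x| · 12 < 1, i.e. |x| < 1/12. So R = 1/12.

R = 1/12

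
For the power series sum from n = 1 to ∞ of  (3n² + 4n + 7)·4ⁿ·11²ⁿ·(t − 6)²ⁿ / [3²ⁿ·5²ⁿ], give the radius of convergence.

R = 15/22

Apply the ratio test: |a_{n+1}| / |a_n| = [(3(n+1)² + 4(n+1) + 7)/(3n² + 4n + 7)] · 4·121/(9·25), which tends to 484/225 as n → ∞.
Writing y = (t − 6)², the series in y has radius 225/484, so |t − 6| < √(225/484) = 15/22 and R = 15/22.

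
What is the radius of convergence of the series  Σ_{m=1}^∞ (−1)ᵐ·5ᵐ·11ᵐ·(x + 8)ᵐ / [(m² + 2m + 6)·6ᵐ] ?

By the ratio test, |a_{m+1}/a_m| = [(m² + 2m + 6)/((m+1)² + 2(m+1) + 6)] · 5·11/6 → 55/6.
The series converges when 55/6 · |x + 8| < 1, giving R = 6/55.

R = 6/55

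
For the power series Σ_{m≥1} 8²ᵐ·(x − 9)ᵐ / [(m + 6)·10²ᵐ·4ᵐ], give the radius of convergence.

R = 25/4

By the ratio test, |a_{m+1}/a_m| = [(m + 6)/((m+1) + 6)] · 64/(100·4) → 4/25.
The series converges when 4/25 · |x − 9| < 1, giving R = 25/4.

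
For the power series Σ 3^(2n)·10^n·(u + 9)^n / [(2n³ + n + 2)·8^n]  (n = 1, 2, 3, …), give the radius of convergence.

The ratio of consecutive coefficients is [(2n³ + n + 2)/(2(n+1)³ + (n+1) + 2)] · 9·10/8 → 45/4.
Hence the series converges for |u + 9| < 1/(45/4) = 4/45, so the radius of convergence is 4/45.

R = 4/45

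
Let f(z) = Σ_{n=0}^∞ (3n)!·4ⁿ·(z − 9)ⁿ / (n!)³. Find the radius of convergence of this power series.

R = 1/108

The ratio of consecutive coefficients is (3n+1)·(3n+2)·(3n+3)/(n+1)³ · 4 → 108.
Convergence for |z − 9| · 108 < 1, i.e. |z − 9| < 1/108. So R = 1/108.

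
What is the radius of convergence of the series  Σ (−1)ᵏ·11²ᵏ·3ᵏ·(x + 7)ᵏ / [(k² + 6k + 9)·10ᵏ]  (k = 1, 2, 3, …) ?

Ratio test: |a_{k+1}/a_k| = [(k² + 6k + 9)/((k+1)² + 6(k+1) + 9)] · 121·3/10 → 363/10 as k → ∞.
Thus R = 1/(363/10) = 10/363.

R = 10/363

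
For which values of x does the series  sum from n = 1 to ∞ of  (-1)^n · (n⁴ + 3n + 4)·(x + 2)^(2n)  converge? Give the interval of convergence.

(-3, -1)

The ratio of consecutive coefficients is ((n+1)⁴ + 3(n+1) + 4)/(n⁴ + 3n + 4) → 1.
Since the exponent of (x + 2) increases by 2 each term, convergence requires |x + 2|² < 1, hence R = 1.
Check x = -1: the n-th term does not approach 0; divergence by the term test.
Endpoint x = -3: the n-th term does not approach 0; divergence by the term test.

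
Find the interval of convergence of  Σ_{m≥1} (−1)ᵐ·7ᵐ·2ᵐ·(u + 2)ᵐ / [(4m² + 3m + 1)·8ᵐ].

[-18/7, -10/7]

Apply the ratio test: |a_{m+1}| / |a_m| = [(4m² + 3m + 1)/(4(m+1)² + 3(m+1) + 1)] · 7·2/8, which tends to 7/4 as m → ∞.
Hence the series converges for |u + 2| < 1/(7/4) = 4/7, so the radius of convergence is 4/7.
Check u = -10/7: the series is dominated by a constant times Σ 1/m², which converges (p = 2 > 1).
When u = -18/7, absolute convergence follows by limit comparison with Σ 1/m².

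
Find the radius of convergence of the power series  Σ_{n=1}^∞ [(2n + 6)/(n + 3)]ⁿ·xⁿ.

R = 1/2

By the Cauchy root test, |a_n|^(1/n) = (2n + 6)/(n + 3) → 2.
The series converges when 2 · |x| < 1, giving R = 1/2.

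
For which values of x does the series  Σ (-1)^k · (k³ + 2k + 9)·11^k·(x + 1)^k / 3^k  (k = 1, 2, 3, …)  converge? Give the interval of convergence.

(-14/11, -8/11)

Ratio test: |a_{k+1}/a_k| = [((k+1)³ + 2(k+1) + 9)/(k³ + 2k + 9)] · 11/3 → 11/3 as k → ∞.
Hence the series converges for |x + 1| < 1/(11/3) = 3/11, so the radius of convergence is 3/11.
Endpoint x = -8/11: the k-th term does not approach 0; divergence by the term test.
At x = -14/11: the terms have absolute value of order k³, which does not tend to 0, so the series diverges by the divergence test.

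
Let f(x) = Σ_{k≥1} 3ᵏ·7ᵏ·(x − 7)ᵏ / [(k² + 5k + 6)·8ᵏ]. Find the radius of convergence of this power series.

R = 8/21

Apply the ratio test: |a_{k+1}| / |a_k| = [(k² + 5k + 6)/((k+1)² + 5(k+1) + 6)] · 3·7/8, which tends to 21/8 as k → ∞.
The series converges when 21/8 · |x − 7| < 1, giving R = 8/21.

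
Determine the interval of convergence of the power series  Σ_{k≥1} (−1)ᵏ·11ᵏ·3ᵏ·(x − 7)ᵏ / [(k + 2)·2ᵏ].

Apply the ratio test: |a_{k+1}| / |a_k| = [(k + 2)/((k+1) + 2)] · 11·3/2, which tends to 33/2 as k → ∞.
Hence the series converges for |x − 7| < 1/(33/2) = 2/33, so the radius of convergence is 2/33.
Endpoint x = 233/33: convergence follows from the alternating series test (terms decrease monotonically to 0).
At x = 229/33: the terms behave like c/k; limit comparison with the harmonic series gives divergence.

(229/33, 233/33]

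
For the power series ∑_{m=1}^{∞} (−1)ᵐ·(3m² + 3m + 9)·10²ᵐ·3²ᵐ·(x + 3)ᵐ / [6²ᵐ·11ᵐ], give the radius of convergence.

R = 11/25

The ratio of consecutive coefficients is [(3(m+1)² + 3(m+1) + 9)/(3m² + 3m + 9)] · 100·9/(36·11) → 25/11.
Convergence for |x + 3| · 25/11 < 1, i.e. |x + 3| < 11/25. So R = 11/25.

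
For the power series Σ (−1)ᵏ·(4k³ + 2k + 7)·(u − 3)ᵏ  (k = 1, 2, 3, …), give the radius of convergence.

The ratio of consecutive coefficients is (4(k+1)³ + 2(k+1) + 7)/(4k³ + 2k + 7) → 1.
Hence R = 1.

R = 1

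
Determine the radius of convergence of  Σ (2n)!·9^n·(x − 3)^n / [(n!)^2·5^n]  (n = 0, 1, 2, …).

R = 5/36

Apply the ratio test: |a_{n+1}| / |a_n| = (2n+1)·(2n+2)/(n+1)² · 9/5, which tends to 36/5 as n → ∞.
Convergence for |x − 3| · 36/5 < 1, i.e. |x − 3| < 5/36. So R = 5/36.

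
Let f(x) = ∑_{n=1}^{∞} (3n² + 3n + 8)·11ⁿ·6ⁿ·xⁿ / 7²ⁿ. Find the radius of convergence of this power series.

R = 49/66

The ratio of consecutive coefficients is [(3(n+1)² + 3(n+1) + 8)/(3n² + 3n + 8)] · 11·6/49 → 66/49.
Hence the series converges for |x| < 1/(66/49) = 49/66, so the radius of convergence is 49/66.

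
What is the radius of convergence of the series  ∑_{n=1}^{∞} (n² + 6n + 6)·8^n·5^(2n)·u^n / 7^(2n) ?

R = 49/200

The ratio of consecutive coefficients is [((n+1)² + 6(n+1) + 6)/(n² + 6n + 6)] · 8·25/49 → 200/49.
Convergence for |u| · 200/49 < 1, i.e. |u| < 49/200. So R = 49/200.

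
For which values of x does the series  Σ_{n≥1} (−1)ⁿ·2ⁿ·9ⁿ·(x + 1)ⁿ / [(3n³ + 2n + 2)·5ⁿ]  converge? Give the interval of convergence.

[-23/18, -13/18]

Apply the ratio test: |a_{n+1}| / |a_n| = [(3n³ + 2n + 2)/(3(n+1)³ + 2(n+1) + 2)] · 2·9/5, which tends to 18/5 as n → ∞.
Thus R = 1/(18/5) = 5/18.
When x = -13/18, absolute convergence follows by limit comparison with Σ 1/n³.
Endpoint x = -23/18: absolute convergence follows by limit comparison with Σ 1/n³.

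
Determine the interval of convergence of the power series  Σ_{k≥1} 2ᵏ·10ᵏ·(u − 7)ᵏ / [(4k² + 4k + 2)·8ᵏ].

[33/5, 37/5]

The ratio of consecutive coefficients is [(4k² + 4k + 2)/(4(k+1)² + 4(k+1) + 2)] · 2·10/8 → 5/2.
The series converges when 5/2 · |u − 7| < 1, giving R = 2/5.
When u = 37/5, absolute convergence follows by limit comparison with Σ 1/k².
When u = 33/5, absolute convergence follows by limit comparison with Σ 1/k².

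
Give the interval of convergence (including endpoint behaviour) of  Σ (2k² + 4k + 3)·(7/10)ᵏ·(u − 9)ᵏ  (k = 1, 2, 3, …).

(53/7, 73/7)

Apply the ratio test: |a_{k+1}| / |a_k| = [(2(k+1)² + 4(k+1) + 3)/(2k² + 4k + 3)] · 7/10, which tends to 7/10 as k → ∞.
Thus R = 1/(7/10) = 10/7.
Endpoint u = 73/7: the terms do not tend to 0, so the series diverges.
Endpoint u = 53/7: the terms do not tend to 0, so the series diverges.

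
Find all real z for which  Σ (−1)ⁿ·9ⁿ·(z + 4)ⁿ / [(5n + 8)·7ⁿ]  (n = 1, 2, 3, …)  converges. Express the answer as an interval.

Apply the ratio test: |a_{n+1}| / |a_n| = [(5n + 8)/(5(n+1) + 8)] · 9/7, which tends to 9/7 as n → ∞.
The series converges when 9/7 · |z + 4| < 1, giving R = 7/9.
Endpoint z = -29/9: the terms alternate in sign and decrease monotonically to 0 in absolute value (size ~ c/n), so the alternating series test gives convergence.
When z = -43/9, the terms behave like c/n; limit comparison with the harmonic series gives divergence.

(-43/9, -29/9]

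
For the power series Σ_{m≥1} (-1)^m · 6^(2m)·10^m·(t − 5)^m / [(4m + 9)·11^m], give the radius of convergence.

R = 11/360

Apply the ratio test: |a_{m+1}| / |a_m| = [(4m + 9)/(4(m+1) + 9)] · 36·10/11, which tends to 360/11 as m → ∞.
The series converges when 360/11 · |t − 5| < 1, giving R = 11/360.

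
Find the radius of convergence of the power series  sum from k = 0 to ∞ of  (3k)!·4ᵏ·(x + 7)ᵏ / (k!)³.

By the ratio test, |a_{k+1}/a_k| = (3k+1)·(3k+2)·(3k+3)/(k+1)³ · 4 → 108.
Thus R = 1/(108) = 1/108.

R = 1/108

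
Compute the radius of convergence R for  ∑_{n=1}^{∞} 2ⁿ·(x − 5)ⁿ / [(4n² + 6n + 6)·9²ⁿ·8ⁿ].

Ratio test: |a_{n+1}/a_n| = [(4n² + 6n + 6)/(4(n+1)² + 6(n+1) + 6)] · 2/(81·8) → 1/324 as n → ∞.
Convergence for |x − 5| · 1/324 < 1, i.e. |x − 5| < 324. So R = 324.

R = 324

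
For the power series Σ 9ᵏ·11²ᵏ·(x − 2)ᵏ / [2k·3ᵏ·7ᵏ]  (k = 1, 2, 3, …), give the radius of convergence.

The ratio of consecutive coefficients is [2k/2(k+1)] · 9·121/(3·7) → 363/7.
Hence the series converges for |x − 2| < 1/(363/7) = 7/363, so the radius of convergence is 7/363.

R = 7/363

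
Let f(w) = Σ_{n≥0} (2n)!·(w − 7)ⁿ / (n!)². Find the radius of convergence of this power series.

Ratio test: |a_{n+1}/a_n| = (2n+1)·(2n+2)/(n+1)² → 4 as n → ∞.
The series converges when 4 · |w − 7| < 1, giving R = 1/4.

R = 1/4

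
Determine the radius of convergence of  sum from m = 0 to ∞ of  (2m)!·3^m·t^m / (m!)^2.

R = 1/12

Apply the ratio test: |a_{m+1}| / |a_m| = (2m+1)·(2m+2)/(m+1)² · 3, which tends to 12 as m → ∞.
Hence the series converges for |t| < 1/(12) = 1/12, so the radius of convergence is 1/12.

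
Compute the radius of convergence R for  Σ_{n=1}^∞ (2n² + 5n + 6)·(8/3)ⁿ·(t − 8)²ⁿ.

By the ratio test, |a_{n+1}/a_n| = [(2(n+1)² + 5(n+1) + 6)/(2n² + 5n + 6)] · 8/3 → 8/3.
Writing y = (t − 8)², the series in y has radius 3/8, so |t − 8| < √(3/8) and R = √6/4.

R = √6/4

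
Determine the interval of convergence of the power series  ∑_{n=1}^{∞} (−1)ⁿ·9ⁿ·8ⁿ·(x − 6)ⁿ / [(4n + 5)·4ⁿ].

(107/18, 109/18]

Apply the ratio test: |a_{n+1}| / |a_n| = [(4n + 5)/(4(n+1) + 5)] · 9·8/4, which tends to 18 as n → ∞.
Convergence for |x − 6| · 18 < 1, i.e. |x − 6| < 1/18. So R = 1/18.
Endpoint x = 109/18: convergence follows from the alternating series test (terms decrease monotonically to 0).
At x = 107/18: the terms behave like c/n; limit comparison with the harmonic series gives divergence.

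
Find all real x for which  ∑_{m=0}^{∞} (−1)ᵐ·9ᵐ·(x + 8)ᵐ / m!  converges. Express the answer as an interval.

(−∞, ∞)

Apply the ratio test: |a_{m+1}| / |a_m| = 9 · 1/(m+1), which tends to 0 as m → ∞.
The ratio tends to 0 regardless of x, hence R = ∞.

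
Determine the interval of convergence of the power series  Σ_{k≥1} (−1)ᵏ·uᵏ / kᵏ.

(−∞, ∞)

Root test: |a_k|^(1/k) = 1/k → 0.
Since the k-th root of |a_k| tends to 0, the series converges for all real u; R = ∞.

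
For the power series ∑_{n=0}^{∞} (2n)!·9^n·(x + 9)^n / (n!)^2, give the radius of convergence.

The ratio of consecutive coefficients is (2n+1)·(2n+2)/(n+1)² · 9 → 36.
Hence the series converges for |x + 9| < 1/(36) = 1/36, so the radius of convergence is 1/36.

R = 1/36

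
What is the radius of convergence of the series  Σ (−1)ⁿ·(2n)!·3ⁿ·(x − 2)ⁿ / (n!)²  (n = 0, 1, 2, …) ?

By the ratio test, |a_{n+1}/a_n| = (2n+1)·(2n+2)/(n+1)² · 3 → 12.
The series converges when 12 · |x − 2| < 1, giving R = 1/12.

R = 1/12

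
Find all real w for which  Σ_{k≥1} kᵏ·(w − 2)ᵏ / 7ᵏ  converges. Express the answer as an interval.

By the Cauchy root test, |a_k|^(1/k) = k/7 → ∞.
The root grows without bound, so R = 0 (convergence only at w = 2).

{2}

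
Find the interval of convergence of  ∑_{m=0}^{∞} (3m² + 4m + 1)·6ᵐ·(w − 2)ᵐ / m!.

(−∞, ∞)

Apply the ratio test: |a_{m+1}| / |a_m| = (3(m+1)² + 4(m+1) + 1)/(3m² + 4m + 1) · 6 · 1/(m+1), which tends to 0 as m → ∞.
Since the limit is 0 < 1 for every w, the series converges on all of ℝ and R = ∞.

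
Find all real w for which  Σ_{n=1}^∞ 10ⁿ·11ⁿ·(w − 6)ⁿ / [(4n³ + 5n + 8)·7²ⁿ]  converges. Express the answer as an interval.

Apply the ratio test: |a_{n+1}| / |a_n| = [(4n³ + 5n + 8)/(4(n+1)³ + 5(n+1) + 8)] · 10·11/49, which tends to 110/49 as n → ∞.
The series converges when 110/49 · |w − 6| < 1, giving R = 49/110.
Endpoint w = 709/110: the series is dominated by a constant times Σ 1/n³, which converges (p = 3 > 1).
Endpoint w = 611/110: the series is dominated by a constant times Σ 1/n³, which converges (p = 3 > 1).

[611/110, 709/110]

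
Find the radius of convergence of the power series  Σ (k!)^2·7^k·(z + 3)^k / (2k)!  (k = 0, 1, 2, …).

R = 4/7

The ratio of consecutive coefficients is (k+1)²/[(2k+1)·(2k+2)] · 7 → 7/4.
Convergence for |z + 3| · 7/4 < 1, i.e. |z + 3| < 4/7. So R = 4/7.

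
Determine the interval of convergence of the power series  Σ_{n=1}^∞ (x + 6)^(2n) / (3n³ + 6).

By the ratio test, |a_{n+1}/a_n| = (3n³ + 6)/(3(n+1)³ + 6) → 1.
Since the exponent of (x + 6) increases by 2 each term, convergence requires |x + 6|² < 1, hence R = 1.
Endpoint x = -5: the terms are on the order of 1/n³, so the series converges absolutely by comparison with the p-series (p = 3 > 1).
When x = -7, absolute convergence follows by limit comparison with Σ 1/n³.

[-7, -5]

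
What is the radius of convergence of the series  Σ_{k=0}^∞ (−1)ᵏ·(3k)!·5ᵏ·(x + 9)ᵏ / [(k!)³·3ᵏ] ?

Ratio test: |a_{k+1}/a_k| = (3k+1)·(3k+2)·(3k+3)/(k+1)³ · 5/3 → 45 as k → ∞.
Convergence for |x + 9| · 45 < 1, i.e. |x + 9| < 1/45. So R = 1/45.

R = 1/45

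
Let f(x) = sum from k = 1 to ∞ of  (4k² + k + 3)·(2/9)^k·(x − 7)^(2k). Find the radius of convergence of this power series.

Apply the ratio test: |a_{k+1}| / |a_k| = [(4(k+1)² + (k+1) + 3)/(4k² + k + 3)] · 2/9, which tends to 2/9 as k → ∞.
Writing y = (x − 7)², the series in y has radius 9/2, so |x − 7| < √(9/2) and R = 3√2/2.

R = 3√2/2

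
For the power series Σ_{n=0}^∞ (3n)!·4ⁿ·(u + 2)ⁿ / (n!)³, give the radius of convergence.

The ratio of consecutive coefficients is (3n+1)·(3n+2)·(3n+3)/(n+1)³ · 4 → 108.
The series converges when 108 · |u + 2| < 1, giving R = 1/108.

R = 1/108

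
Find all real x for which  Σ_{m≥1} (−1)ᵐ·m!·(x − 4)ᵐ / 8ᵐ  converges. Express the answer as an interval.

{4}

The ratio of consecutive coefficients is (m+1) · 1/8 → ∞.
Since the ratio → ∞, the series diverges for every x ≠ 4, and R = 0.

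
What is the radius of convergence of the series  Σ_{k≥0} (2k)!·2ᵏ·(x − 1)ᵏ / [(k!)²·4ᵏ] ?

R = 1/2

The ratio of consecutive coefficients is (2k+1)·(2k+2)/(k+1)² · 2/4 → 2.
Convergence for |x − 1| · 2 < 1, i.e. |x − 1| < 1/2. So R = 1/2.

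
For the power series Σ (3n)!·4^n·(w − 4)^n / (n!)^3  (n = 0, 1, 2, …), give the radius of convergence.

R = 1/108

By the ratio test, |a_{n+1}/a_n| = (3n+1)·(3n+2)·(3n+3)/(n+1)³ · 4 → 108.
The series converges when 108 · |w − 4| < 1, giving R = 1/108.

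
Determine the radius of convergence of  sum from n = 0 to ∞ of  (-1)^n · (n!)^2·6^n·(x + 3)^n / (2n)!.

R = 2/3

By the ratio test, |a_{n+1}/a_n| = (n+1)²/[(2n+1)·(2n+2)] · 6 → 3/2.
Convergence for |x + 3| · 3/2 < 1, i.e. |x + 3| < 2/3. So R = 2/3.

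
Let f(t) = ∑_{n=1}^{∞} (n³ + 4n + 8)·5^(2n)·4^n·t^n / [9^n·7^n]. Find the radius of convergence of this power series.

By the ratio test, |a_{n+1}/a_n| = [((n+1)³ + 4(n+1) + 8)/(n³ + 4n + 8)] · 25·4/(9·7) → 100/63.
Thus R = 1/(100/63) = 63/100.

R = 63/100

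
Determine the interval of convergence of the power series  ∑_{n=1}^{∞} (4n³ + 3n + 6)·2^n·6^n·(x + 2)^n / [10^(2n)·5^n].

By the ratio test, |a_{n+1}/a_n| = [(4(n+1)³ + 3(n+1) + 6)/(4n³ + 3n + 6)] · 2·6/(100·5) → 3/125.
The series converges when 3/125 · |x + 2| < 1, giving R = 125/3.
Check x = 119/3: the n-th term does not approach 0; divergence by the term test.
At x = -131/3: the terms have absolute value of order n³, which does not tend to 0, so the series diverges by the divergence test.

(-131/3, 119/3)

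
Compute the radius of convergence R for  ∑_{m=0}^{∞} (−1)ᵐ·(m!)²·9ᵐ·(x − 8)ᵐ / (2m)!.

R = 4/9

The ratio of consecutive coefficients is (m+1)²/[(2m+1)·(2m+2)] · 9 → 9/4.
The series converges when 9/4 · |x − 8| < 1, giving R = 4/9.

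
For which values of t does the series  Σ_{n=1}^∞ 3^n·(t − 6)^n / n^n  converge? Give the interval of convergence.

Applying the root test, |a_n|^(1/n) = 3/n → 0.
The limit is 0 for every t, so R = ∞.

(−∞, ∞)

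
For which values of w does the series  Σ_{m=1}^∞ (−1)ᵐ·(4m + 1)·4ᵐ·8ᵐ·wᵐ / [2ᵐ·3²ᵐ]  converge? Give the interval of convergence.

(-9/16, 9/16)

The ratio of consecutive coefficients is [(4(m+1) + 1)/(4m + 1)] · 4·8/(2·9) → 16/9.
Thus R = 1/(16/9) = 9/16.
At w = 9/16: the terms do not tend to 0, so the series diverges.
Endpoint w = -9/16: the terms do not tend to 0, so the series diverges.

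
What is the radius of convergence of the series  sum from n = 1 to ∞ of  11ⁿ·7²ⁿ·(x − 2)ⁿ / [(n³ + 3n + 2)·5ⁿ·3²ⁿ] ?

R = 45/539

By the ratio test, |a_{n+1}/a_n| = [(n³ + 3n + 2)/((n+1)³ + 3(n+1) + 2)] · 11·49/(5·9) → 539/45.
The series converges when 539/45 · |x − 2| < 1, giving R = 45/539.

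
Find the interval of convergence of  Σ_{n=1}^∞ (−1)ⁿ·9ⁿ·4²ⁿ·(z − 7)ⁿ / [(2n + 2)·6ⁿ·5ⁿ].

(163/24, 173/24]

Apply the ratio test: |a_{n+1}| / |a_n| = [(2n + 2)/(2(n+1) + 2)] · 9·16/(6·5), which tends to 24/5 as n → ∞.
Hence the series converges for |z − 7| < 1/(24/5) = 5/24, so the radius of convergence is 5/24.
Check z = 173/24: the terms alternate in sign and decrease monotonically to 0 in absolute value (size ~ c/n), so the alternating series test gives convergence.
Endpoint z = 163/24: the terms behave like c/n; limit comparison with the harmonic series gives divergence.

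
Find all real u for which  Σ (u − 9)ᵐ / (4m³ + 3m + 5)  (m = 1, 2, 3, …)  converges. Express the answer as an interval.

Ratio test: |a_{m+1}/a_m| = (4m³ + 3m + 5)/(4(m+1)³ + 3(m+1) + 5) → 1 as m → ∞.
Convergence for |u − 9| < 1, so R = 1.
Check u = 10: the series is dominated by a constant times Σ 1/m³, which converges (p = 3 > 1).
At u = 8: the terms are on the order of 1/m³, so the series converges absolutely by comparison with the p-series (p = 3 > 1).

[8, 10]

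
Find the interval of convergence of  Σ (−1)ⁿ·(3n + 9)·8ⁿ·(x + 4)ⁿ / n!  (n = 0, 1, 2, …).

Apply the ratio test: |a_{n+1}| / |a_n| = (3(n+1) + 9)/(3n + 9) · 8 · 1/(n+1), which tends to 0 as n → ∞.
The ratio tends to 0 regardless of x, hence R = ∞.

(−∞, ∞)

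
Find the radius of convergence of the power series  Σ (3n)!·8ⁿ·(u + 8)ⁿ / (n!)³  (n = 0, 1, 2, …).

R = 1/216

Ratio test: |a_{n+1}/a_n| = (3n+1)·(3n+2)·(3n+3)/(n+1)³ · 8 → 216 as n → ∞.
Hence the series converges for |u + 8| < 1/(216) = 1/216, so the radius of convergence is 1/216.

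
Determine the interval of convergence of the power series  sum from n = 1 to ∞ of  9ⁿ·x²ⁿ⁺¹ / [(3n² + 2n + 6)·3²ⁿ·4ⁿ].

[-2, 2]

Ratio test: |a_{n+1}/a_n| = [(3n² + 2n + 6)/(3(n+1)² + 2(n+1) + 6)] · 9/(9·4) → 1/4 as n → ∞.
Since the exponent of x increases by 2 each term, convergence requires |x|² < 4, hence R = 2.
At x = 2: the terms are on the order of 1/n², so the series converges absolutely by comparison with the p-series (p = 2 > 1).
Endpoint x = -2: absolute convergence follows by limit comparison with Σ 1/n².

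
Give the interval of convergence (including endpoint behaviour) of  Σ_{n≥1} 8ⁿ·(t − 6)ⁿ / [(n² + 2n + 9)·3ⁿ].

[45/8, 51/8]

The ratio of consecutive coefficients is [(n² + 2n + 9)/((n+1)² + 2(n+1) + 9)] · 8/3 → 8/3.
Convergence for |t − 6| · 8/3 < 1, i.e. |t − 6| < 3/8. So R = 3/8.
When t = 51/8, the terms are on the order of 1/n², so the series converges absolutely by comparison with the p-series (p = 2 > 1).
When t = 45/8, the series is dominated by a constant times Σ 1/n², which converges (p = 2 > 1).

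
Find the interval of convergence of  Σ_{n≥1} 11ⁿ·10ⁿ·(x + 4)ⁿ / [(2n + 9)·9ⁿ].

[-449/110, -431/110)

By the ratio test, |a_{n+1}/a_n| = [(2n + 9)/(2(n+1) + 9)] · 11·10/9 → 110/9.
Convergence for |x + 4| · 110/9 < 1, i.e. |x + 4| < 9/110. So R = 9/110.
Endpoint x = -431/110: comparison with the harmonic series Σ 1/n shows the series diverges.
When x = -449/110, an alternating series whose terms decrease to 0 in absolute value, so it converges by the Leibniz criterion.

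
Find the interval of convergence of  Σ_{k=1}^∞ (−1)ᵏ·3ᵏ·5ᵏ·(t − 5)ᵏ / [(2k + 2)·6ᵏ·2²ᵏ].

Apply the ratio test: |a_{k+1}| / |a_k| = [(2k + 2)/(2(k+1) + 2)] · 3·5/(6·4), which tends to 5/8 as k → ∞.
Hence the series converges for |t − 5| < 1/(5/8) = 8/5, so the radius of convergence is 8/5.
Endpoint t = 33/5: the terms alternate in sign and decrease monotonically to 0 in absolute value (size ~ c/k), so the alternating series test gives convergence.
At t = 17/5: the terms behave like c/k; limit comparison with the harmonic series gives divergence.

(17/5, 33/5]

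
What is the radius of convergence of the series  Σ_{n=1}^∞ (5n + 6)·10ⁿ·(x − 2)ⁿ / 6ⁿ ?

The ratio of consecutive coefficients is [(5(n+1) + 6)/(5n + 6)] · 10/6 → 5/3.
Thus R = 1/(5/3) = 3/5.

R = 3/5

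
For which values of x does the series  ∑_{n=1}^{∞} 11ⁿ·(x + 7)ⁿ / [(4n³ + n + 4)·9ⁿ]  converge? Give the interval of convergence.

By the ratio test, |a_{n+1}/a_n| = [(4n³ + n + 4)/(4(n+1)³ + (n+1) + 4)] · 11/9 → 11/9.
Convergence for |x + 7| · 11/9 < 1, i.e. |x + 7| < 9/11. So R = 9/11.
Check x = -68/11: the terms are on the order of 1/n³, so the series converges absolutely by comparison with the p-series (p = 3 > 1).
Endpoint x = -86/11: the terms are on the order of 1/n³, so the series converges absolutely by comparison with the p-series (p = 3 > 1).

[-86/11, -68/11]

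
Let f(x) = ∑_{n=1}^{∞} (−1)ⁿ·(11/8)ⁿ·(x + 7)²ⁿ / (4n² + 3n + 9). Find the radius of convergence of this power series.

R = 2√22/11

The ratio of consecutive coefficients is [(4n² + 3n + 9)/(4(n+1)² + 3(n+1) + 9)] · 11/8 → 11/8.
Since the exponent of (x + 7) increases by 2 each term, convergence requires |x + 7|² < 8/11, hence R = 2√22/11.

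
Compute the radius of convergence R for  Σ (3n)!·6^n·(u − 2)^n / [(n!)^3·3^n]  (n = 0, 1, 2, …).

R = 1/54

The ratio of consecutive coefficients is (3n+1)·(3n+2)·(3n+3)/(n+1)³ · 6/3 → 54.
The series converges when 54 · |u − 2| < 1, giving R = 1/54.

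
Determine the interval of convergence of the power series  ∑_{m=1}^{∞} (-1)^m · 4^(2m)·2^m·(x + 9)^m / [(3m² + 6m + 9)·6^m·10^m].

Ratio test: |a_{m+1}/a_m| = [(3m² + 6m + 9)/(3(m+1)² + 6(m+1) + 9)] · 16·2/(6·10) → 8/15 as m → ∞.
The series converges when 8/15 · |x + 9| < 1, giving R = 15/8.
At x = -57/8: the series is dominated by a constant times Σ 1/m², which converges (p = 2 > 1).
At x = -87/8: the terms are on the order of 1/m², so the series converges absolutely by comparison with the p-series (p = 2 > 1).

[-87/8, -57/8]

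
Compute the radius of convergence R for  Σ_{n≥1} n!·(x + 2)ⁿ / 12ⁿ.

Ratio test: |a_{n+1}/a_n| = (n+1) · 1/12 → ∞ as n → ∞.
The terms grow without bound for any (x + 2) ≠ 0, so R = 0 (convergence only at x = -2).

R = 0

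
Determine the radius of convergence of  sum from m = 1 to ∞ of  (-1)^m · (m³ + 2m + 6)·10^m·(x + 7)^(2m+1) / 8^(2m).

R = 4√10/5

Ratio test: |a_{m+1}/a_m| = [((m+1)³ + 2(m+1) + 6)/(m³ + 2m + 6)] · 10/64 → 5/32 as m → ∞.
Writing y = (x + 7)², the series in y has radius 32/5, so |x + 7| < √(32/5) and R = 4√10/5.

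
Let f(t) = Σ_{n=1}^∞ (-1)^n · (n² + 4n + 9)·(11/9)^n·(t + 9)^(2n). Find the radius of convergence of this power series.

Ratio test: |a_{n+1}/a_n| = [((n+1)² + 4(n+1) + 9)/(n² + 4n + 9)] · 11/9 → 11/9 as n → ∞.
Writing y = (t + 9)², the series in y has radius 9/11, so |t + 9| < √(9/11) and R = 3√11/11.

R = 3√11/11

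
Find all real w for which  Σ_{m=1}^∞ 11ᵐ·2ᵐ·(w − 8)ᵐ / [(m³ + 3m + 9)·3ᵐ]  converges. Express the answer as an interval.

[173/22, 179/22]

By the ratio test, |a_{m+1}/a_m| = [(m³ + 3m + 9)/((m+1)³ + 3(m+1) + 9)] · 11·2/3 → 22/3.
Hence the series converges for |w − 8| < 1/(22/3) = 3/22, so the radius of convergence is 3/22.
At w = 179/22: the series is dominated by a constant times Σ 1/m³, which converges (p = 3 > 1).
Endpoint w = 173/22: the series is dominated by a constant times Σ 1/m³, which converges (p = 3 > 1).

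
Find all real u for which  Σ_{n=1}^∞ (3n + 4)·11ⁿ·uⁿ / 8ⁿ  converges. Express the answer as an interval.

(-8/11, 8/11)

By the ratio test, |a_{n+1}/a_n| = [(3(n+1) + 4)/(3n + 4)] · 11/8 → 11/8.
Thus R = 1/(11/8) = 8/11.
Endpoint u = 8/11: the terms do not tend to 0, so the series diverges.
At u = -8/11: the n-th term does not approach 0; divergence by the term test.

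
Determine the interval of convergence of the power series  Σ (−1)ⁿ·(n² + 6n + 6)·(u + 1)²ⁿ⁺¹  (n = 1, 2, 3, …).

Ratio test: |a_{n+1}/a_n| = ((n+1)² + 6(n+1) + 6)/(n² + 6n + 6) → 1 as n → ∞.
Writing y = (u + 1)², the series in y has radius 1, so |u + 1| < √(1) = 1 and R = 1.
When u = 0, the terms have absolute value of order n², which does not tend to 0, so the series diverges by the divergence test.
When u = -2, the n-th term does not approach 0; divergence by the term test.

(-2, 0)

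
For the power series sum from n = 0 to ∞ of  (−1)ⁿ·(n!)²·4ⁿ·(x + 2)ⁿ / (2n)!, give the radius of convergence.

R = 1

By the ratio test, |a_{n+1}/a_n| = (n+1)²/[(2n+1)·(2n+2)] · 4 → 1.
Convergence for |x + 2| < 1, so R = 1.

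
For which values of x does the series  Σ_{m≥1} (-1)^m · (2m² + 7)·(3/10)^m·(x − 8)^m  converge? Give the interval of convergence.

Ratio test: |a_{m+1}/a_m| = [(2(m+1)² + 7)/(2m² + 7)] · 3/10 → 3/10 as m → ∞.
Hence the series converges for |x − 8| < 1/(3/10) = 10/3, so the radius of convergence is 10/3.
When x = 34/3, the m-th term does not approach 0; divergence by the term test.
When x = 14/3, the terms do not tend to 0, so the series diverges.

(14/3, 34/3)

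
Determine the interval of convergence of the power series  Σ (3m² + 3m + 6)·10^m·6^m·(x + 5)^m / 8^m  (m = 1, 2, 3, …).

Ratio test: |a_{m+1}/a_m| = [(3(m+1)² + 3(m+1) + 6)/(3m² + 3m + 6)] · 10·6/8 → 15/2 as m → ∞.
The series converges when 15/2 · |x + 5| < 1, giving R = 2/15.
Endpoint x = -73/15: the m-th term does not approach 0; divergence by the term test.
At x = -77/15: the m-th term does not approach 0; divergence by the term test.

(-77/15, -73/15)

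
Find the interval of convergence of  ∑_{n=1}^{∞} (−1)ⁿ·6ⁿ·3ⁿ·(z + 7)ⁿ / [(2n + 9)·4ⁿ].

(-65/9, -61/9]

The ratio of consecutive coefficients is [(2n + 9)/(2(n+1) + 9)] · 6·3/4 → 9/2.
The series converges when 9/2 · |z + 7| < 1, giving R = 2/9.
When z = -61/9, convergence follows from the alternating series test (terms decrease monotonically to 0).
At z = -65/9: comparison with the harmonic series Σ 1/n shows the series diverges.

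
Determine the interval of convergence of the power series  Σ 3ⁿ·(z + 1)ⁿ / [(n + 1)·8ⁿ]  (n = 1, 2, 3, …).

Apply the ratio test: |a_{n+1}| / |a_n| = [(n + 1)/((n+1) + 1)] · 3/8, which tends to 3/8 as n → ∞.
Hence the series converges for |z + 1| < 1/(3/8) = 8/3, so the radius of convergence is 8/3.
Check z = 5/3: the terms behave like c/n; limit comparison with the harmonic series gives divergence.
Endpoint z = -11/3: convergence follows from the alternating series test (terms decrease monotonically to 0).

[-11/3, 5/3)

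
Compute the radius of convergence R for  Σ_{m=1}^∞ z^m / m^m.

R = ∞

Applying the root test, |a_m|^(1/m) = 1/m → 0.
Since the m-th root of |a_m| tends to 0, the series converges for all real z; R = ∞.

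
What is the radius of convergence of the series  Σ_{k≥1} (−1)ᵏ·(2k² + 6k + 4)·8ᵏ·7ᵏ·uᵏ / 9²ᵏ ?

Ratio test: |a_{k+1}/a_k| = [(2(k+1)² + 6(k+1) + 4)/(2k² + 6k + 4)] · 8·7/81 → 56/81 as k → ∞.
Hence the series converges for |u| < 1/(56/81) = 81/56, so the radius of convergence is 81/56.

R = 81/56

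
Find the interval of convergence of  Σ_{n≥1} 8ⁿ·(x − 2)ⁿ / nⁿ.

(−∞, ∞)

Root test: |a_n|^(1/n) = 8/n → 0.
The limit is 0 for every x, so R = ∞.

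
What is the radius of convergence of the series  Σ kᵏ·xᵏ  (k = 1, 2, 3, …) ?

R = 0

Root test: |a_k|^(1/k) = k → ∞.
The root grows without bound, so R = 0 (convergence only at x = 0).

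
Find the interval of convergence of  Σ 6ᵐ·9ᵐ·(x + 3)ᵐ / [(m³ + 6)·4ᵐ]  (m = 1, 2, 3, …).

By the ratio test, |a_{m+1}/a_m| = [(m³ + 6)/((m+1)³ + 6)] · 6·9/4 → 27/2.
The series converges when 27/2 · |x + 3| < 1, giving R = 2/27.
Endpoint x = -79/27: absolute convergence follows by limit comparison with Σ 1/m³.
Endpoint x = -83/27: absolute convergence follows by limit comparison with Σ 1/m³.

[-83/27, -79/27]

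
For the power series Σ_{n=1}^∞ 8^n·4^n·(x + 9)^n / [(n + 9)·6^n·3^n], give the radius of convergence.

R = 9/16

By the ratio test, |a_{n+1}/a_n| = [(n + 9)/((n+1) + 9)] · 8·4/(6·3) → 16/9.
The series converges when 16/9 · |x + 9| < 1, giving R = 9/16.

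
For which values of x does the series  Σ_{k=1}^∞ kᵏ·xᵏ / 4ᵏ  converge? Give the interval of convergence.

By the Cauchy root test, |a_k|^(1/k) = k/4 → ∞.
Since the k-th root of |a_k| is unbounded, the series converges only at x = 0; R = 0.

{0}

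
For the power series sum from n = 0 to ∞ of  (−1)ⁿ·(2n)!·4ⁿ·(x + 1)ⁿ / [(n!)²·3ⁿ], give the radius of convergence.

R = 3/16

Ratio test: |a_{n+1}/a_n| = (2n+1)·(2n+2)/(n+1)² · 4/3 → 16/3 as n → ∞.
Convergence for |x + 1| · 16/3 < 1, i.e. |x + 1| < 3/16. So R = 3/16.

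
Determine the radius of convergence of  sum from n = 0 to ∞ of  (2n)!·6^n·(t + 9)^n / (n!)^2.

Apply the ratio test: |a_{n+1}| / |a_n| = (2n+1)·(2n+2)/(n+1)² · 6, which tends to 24 as n → ∞.
The series converges when 24 · |t + 9| < 1, giving R = 1/24.

R = 1/24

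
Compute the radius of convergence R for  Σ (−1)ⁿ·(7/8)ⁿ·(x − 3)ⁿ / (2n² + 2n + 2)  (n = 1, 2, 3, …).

R = 8/7

Ratio test: |a_{n+1}/a_n| = [(2n² + 2n + 2)/(2(n+1)² + 2(n+1) + 2)] · 7/8 → 7/8 as n → ∞.
The series converges when 7/8 · |x − 3| < 1, giving R = 8/7.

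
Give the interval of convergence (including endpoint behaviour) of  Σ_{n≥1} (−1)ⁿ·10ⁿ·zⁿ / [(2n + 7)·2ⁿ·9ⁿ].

Apply the ratio test: |a_{n+1}| / |a_n| = [(2n + 7)/(2(n+1) + 7)] · 10/(2·9), which tends to 5/9 as n → ∞.
The series converges when 5/9 · |z| < 1, giving R = 9/5.
Check z = 9/5: an alternating series whose terms decrease to 0 in absolute value, so it converges by the Leibniz criterion.
When z = -9/5, comparison with the harmonic series Σ 1/n shows the series diverges.

(-9/5, 9/5]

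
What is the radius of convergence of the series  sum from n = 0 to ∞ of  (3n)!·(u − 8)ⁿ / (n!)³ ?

Apply the ratio test: |a_{n+1}| / |a_n| = (3n+1)·(3n+2)·(3n+3)/(n+1)³, which tends to 27 as n → ∞.
Hence the series converges for |u − 8| < 1/(27) = 1/27, so the radius of convergence is 1/27.

R = 1/27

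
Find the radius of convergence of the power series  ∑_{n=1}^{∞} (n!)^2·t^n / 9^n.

R = 0

The ratio of consecutive coefficients is (n+1)² · 1/9 → ∞.
The ratio grows without bound, so the series diverges whenever t ≠ 0; it converges only at t = 0. R = 0.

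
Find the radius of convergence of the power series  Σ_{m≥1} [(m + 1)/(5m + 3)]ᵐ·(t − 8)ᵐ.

Root test: |a_m|^(1/m) = (m + 1)/(5m + 3) → 1/5.
The series converges when 1/5 · |t − 8| < 1, giving R = 5.

R = 5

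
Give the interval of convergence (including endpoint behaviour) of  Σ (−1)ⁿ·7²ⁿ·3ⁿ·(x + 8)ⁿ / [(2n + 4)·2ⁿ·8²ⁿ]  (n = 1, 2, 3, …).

Apply the ratio test: |a_{n+1}| / |a_n| = [(2n + 4)/(2(n+1) + 4)] · 49·3/(2·64), which tends to 147/128 as n → ∞.
Thus R = 1/(147/128) = 128/147.
Check x = -1048/147: an alternating series whose terms decrease to 0 in absolute value, so it converges by the Leibniz criterion.
At x = -1304/147: the terms behave like c/n; limit comparison with the harmonic series gives divergence.

(-1304/147, -1048/147]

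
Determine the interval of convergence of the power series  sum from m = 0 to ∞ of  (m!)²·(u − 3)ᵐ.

{3}

The ratio of consecutive coefficients is (m+1)² → ∞.
Since the ratio → ∞, the series diverges for every u ≠ 3, and R = 0.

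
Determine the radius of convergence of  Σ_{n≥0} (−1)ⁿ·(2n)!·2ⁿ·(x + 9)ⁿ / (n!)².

Ratio test: |a_{n+1}/a_n| = (2n+1)·(2n+2)/(n+1)² · 2 → 8 as n → ∞.
The series converges when 8 · |x + 9| < 1, giving R = 1/8.

R = 1/8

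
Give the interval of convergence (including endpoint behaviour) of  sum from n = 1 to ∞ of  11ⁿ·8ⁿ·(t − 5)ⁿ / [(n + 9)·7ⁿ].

[433/88, 447/88)

The ratio of consecutive coefficients is [(n + 9)/((n+1) + 9)] · 11·8/7 → 88/7.
Hence the series converges for |t − 5| < 1/(88/7) = 7/88, so the radius of convergence is 7/88.
Check t = 447/88: the terms are asymptotic to a nonzero constant times 1/n, so the series diverges by limit comparison with Σ 1/n.
At t = 433/88: convergence follows from the alternating series test (terms decrease monotonically to 0).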